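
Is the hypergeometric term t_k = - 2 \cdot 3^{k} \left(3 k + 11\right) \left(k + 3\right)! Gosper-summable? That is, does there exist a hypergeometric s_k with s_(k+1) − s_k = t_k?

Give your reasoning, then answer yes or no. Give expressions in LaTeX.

Step 1: r(k) = 3*(k + 4)*(3*k + 14)/(3*k + 11).
A = 3*k + 12, B = 1, C = k + 11/3.
Set up (3*k + 12)·f(k+1) − (1)·f(k) − (k + 11/3) = 0.
Bound: deg f ≤ 0.
A polynomial solution: f(k) = 1/3.
Get s_k = R·t_k = -2*3**k*factorial(k + 3) with R(k) = B(k−1)f(k)/C(k) = 1/(3*k + 11).
s_(k+1) − s_k = -2*3**k*(3*k + 11)*factorial(k + 3) = t_k.

Yes. s_k = - 2 \cdot 3^{k} \left(k + 3\right)!.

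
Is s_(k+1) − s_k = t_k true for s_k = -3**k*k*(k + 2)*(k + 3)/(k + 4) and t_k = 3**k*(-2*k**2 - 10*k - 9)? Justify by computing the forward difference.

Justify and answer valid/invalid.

s_(k+1) = -3**(k + 1)*(k + 1)*(k + 3)*(k + 4)/(k + 5)
s_(k+1) − s_k = 3**k*(k + 3)*(k*(k + 2)*(k + 5) - 3*(k + 1)*(k + 4)**2)/((k + 4)*(k + 5))
(s_(k+1) − s_k) − t_k = 3**k*(2*k**3 + 17*k**2 + 47*k + 36)/(k**2 + 9*k + 20)

Invalid: residual 3**k*(2*k**3 + 17*k**2 + 47*k + 36)/(k**2 + 9*k + 20) ≠ 0.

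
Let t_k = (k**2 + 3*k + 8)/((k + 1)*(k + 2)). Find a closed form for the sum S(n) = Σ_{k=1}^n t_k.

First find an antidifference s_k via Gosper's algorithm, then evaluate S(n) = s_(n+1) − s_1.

r(k) = (k + 1)*(3*k + (k + 1)**2 + 11)/((k + 3)*(k**2 + 3*k + 8)) after simplifying.
Take A(k)=k + 1, B(k)=k + 3, C(k)=k**2 + 3*k + 8.
Solve (k + 1)·f(k+1) − (k + 2)·f(k) = k**2 + 3*k + 8.
d = 2 from the (1,1,2) case.
Match coefficients ⇒ f(k) = k*(k + 7).
Then R = B(k−1)f/C = k*(k + 2)*(k + 7)/(k**2 + 3*k + 8), so s_k = R(k)·t_k = k*(k + 7)/(k + 1).
Δs = (k**2 + 3*k + 8)/(k**2 + 3*k + 2), as required.
Telescope: S(n) = s_(n+1) − s_(1) = (n**2 + 9*n + 8)/(n + 2) − (4) = n*(n + 5)/(n + 2).

S(n) = n*(n + 5)/(n + 2)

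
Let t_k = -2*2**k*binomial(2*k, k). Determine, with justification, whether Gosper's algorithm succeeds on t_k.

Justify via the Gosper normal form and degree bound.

No — t_k has no hypergeometric antidifference.

r(k) = 4*(2*k + 1)/(k + 1) after simplifying.
So A=8*k + 4 and B=k + 1, with C=1.
f must satisfy (8*k + 4)·f(k+1) − (k)·f(k) = 1.
Bound: deg f ≤ -1.
deg f ≤ -1 is impossible — no certificate.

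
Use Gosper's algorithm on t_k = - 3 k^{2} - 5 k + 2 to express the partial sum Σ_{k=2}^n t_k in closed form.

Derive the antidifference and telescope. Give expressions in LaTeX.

Compute t_(k+1)/t_k: get (3*k**2 + 11*k + 6)/(3*k**2 + 5*k - 2).
So A=1 and B=1, with C=k**2 + 5*k/3 - 2/3.
Solve (1)·f(k+1) − (1)·f(k) = k**2 + 5*k/3 - 2/3.
From deg A=0, deg B=0, deg C=2: d=3.
Match coefficients ⇒ f(k) = k*(k**2 + k - 4)/3.
Get s_k = R·t_k = k*(-k**2 - k + 4) with R(k) = B(k−1)f(k)/C(k) = k*(k**2 + k - 4)/((k + 2)*(3*k - 1)).
Δs = -3*k**2 - 5*k + 2, as required.
Σ_(k=2)^n t_k = s_(n+1) − s_(2) = (-n**3 - 4*n**2 - n + 2) − (-4), i.e. -n**3 - 4*n**2 - n + 6.

S(n) = - n^{3} - 4 n^{2} - n + 6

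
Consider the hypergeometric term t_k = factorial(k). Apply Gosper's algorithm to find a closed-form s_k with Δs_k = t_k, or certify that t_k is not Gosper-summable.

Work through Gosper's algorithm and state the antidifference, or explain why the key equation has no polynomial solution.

Ratio r(k) = k + 1.
A = k + 1, B = 1, C = 1.
Solve (k + 1)·f(k+1) − (1)·f(k) = 1.
deg f ≤ -1 (via 1,0,0).
Bound -1 < 0, so the key equation has no polynomial solution.

not Gosper-summable; s_k does not exist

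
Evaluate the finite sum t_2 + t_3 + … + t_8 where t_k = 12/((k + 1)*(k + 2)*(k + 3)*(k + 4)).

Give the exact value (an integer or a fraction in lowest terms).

Σ = 7/110

Step 1: r(k) = (k + 1)/(k + 5).
A = k + 1, B = k + 5, C = 1.
Solve (k + 1)·f(k+1) − (k + 4)·f(k) = 1.
From deg A=1, deg B=1, deg C=0: d=3.
Solving with deg f ≤ 3: f(k) = k*(k**2 + 6*k + 11)/18.
Certificate R = B(k−1)f/C = k*(k + 4)*(k**2 + 6*k + 11)/18 gives s_k = 2*k*(k**2 + 6*k + 11)/(3*(k + 1)*(k + 2)*(k + 3)).
Check: Δs_k = 12/(k**4 + 10*k**3 + 35*k**2 + 50*k + 24). ✓
Evaluate s at k=9 and k=2: 73/110 and 3/5; difference 7/110.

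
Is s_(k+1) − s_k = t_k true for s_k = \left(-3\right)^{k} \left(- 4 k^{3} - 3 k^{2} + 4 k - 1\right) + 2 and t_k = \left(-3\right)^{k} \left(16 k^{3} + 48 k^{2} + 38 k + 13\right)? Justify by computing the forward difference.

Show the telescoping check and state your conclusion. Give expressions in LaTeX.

s_(k+1) = (-3)**(k + 1)*(4*k - 4*(k + 1)**3 - 3*(k + 1)**2 + 3) + 2
s_(k+1) − s_k = (-3)**k*(16*k**3 + 48*k**2 + 38*k + 13)
(s_(k+1) − s_k) − t_k = 0

valid (s_(k+1) − s_k reduces to t_k)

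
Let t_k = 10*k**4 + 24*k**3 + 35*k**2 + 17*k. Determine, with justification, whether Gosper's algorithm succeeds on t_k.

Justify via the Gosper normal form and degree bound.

Yes. s_k = k*(2*k**4 + k**3 + 3*k**2 - 3*k - 3).

Compute t_(k+1)/t_k: get (10*k**4 + 64*k**3 + 167*k**2 + 199*k + 86)/(k*(10*k**3 + 24*k**2 + 35*k + 17)).
So A=1 and B=1, with C=k**4 + 12*k**3/5 + 7*k**2/2 + 17*k/10.
f must satisfy (1)·f(k+1) − (1)·f(k) = k**4 + 12*k**3/5 + 7*k**2/2 + 17*k/10.
Degrees (0,0,4) ⇒ d ≤ 5.
Match coefficients ⇒ f(k) = k*(k - 1)*(2*k**3 + 3*k**2 + 6*k + 3)/10.
Get s_k = R·t_k = k*(2*k**4 + k**3 + 3*k**2 - 3*k - 3) with R(k) = B(k−1)f(k)/C(k) = (k - 1)*(2*k**3 + 3*k**2 + 6*k + 3)/(10*k**3 + 24*k**2 + 35*k + 17).
Check: Δs_k = k*(10*k**3 + 24*k**2 + 35*k + 17). ✓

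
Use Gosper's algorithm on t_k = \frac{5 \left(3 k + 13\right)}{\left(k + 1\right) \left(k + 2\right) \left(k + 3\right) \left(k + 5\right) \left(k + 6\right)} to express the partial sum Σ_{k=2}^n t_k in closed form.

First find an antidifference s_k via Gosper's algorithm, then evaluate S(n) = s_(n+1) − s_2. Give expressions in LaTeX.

S(n) = \frac{5 \left(n^{3} + 11 n^{2} + 36 n - 48\right)}{84 \left(n^{3} + 11 n^{2} + 36 n + 36\right)}

Compute t_(k+1)/t_k: get (k + 1)*(k + 5)*(3*k + 16)/((k + 4)*(k + 7)*(3*k + 13)).
A = k + 1, B = k + 7, C = k**2 + 25*k/3 + 52/3.
Set up (k + 1)·f(k+1) − (k + 6)·f(k) − (k**2 + 25*k/3 + 52/3) = 0.
d = 5 from the (1,1,2) case.
A polynomial solution: f(k) = k*(k + 3)*(k + 4)*(k**2 + 8*k + 17)/30.
Then R = B(k−1)f/C = k*(k + 3)*(k + 6)*(k**2 + 8*k + 17)/(10*(3*k + 13)), so s_k = R(k)·t_k = k*(k**2 + 8*k + 17)/(2*(k**3 + 8*k**2 + 17*k + 10)).
s_(k+1) − s_k = 5*(3*k + 13)/(k**5 + 17*k**4 + 107*k**3 + 307*k**2 + 396*k + 180) = t_k.
Telescope: S(n) = s_(n+1) − s_(2) = (n**3 + 11*n**2 + 36*n + 26)/(2*(n**3 + 11*n**2 + 36*n + 36)) − (37/84) = 5*(n**3 + 11*n**2 + 36*n - 48)/(84*(n**3 + 11*n**2 + 36*n + 36)).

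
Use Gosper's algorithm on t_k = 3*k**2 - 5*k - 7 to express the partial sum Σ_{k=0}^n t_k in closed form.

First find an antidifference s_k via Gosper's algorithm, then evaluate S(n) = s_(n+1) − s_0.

S(n) = n**3 - n**2 - 9*n - 7

Ratio r(k) = (3*k**2 + k - 9)/(3*k**2 - 5*k - 7).
Factor: A=1; B=1; C=k**2 - 5*k/3 - 7/3.
f must satisfy (1)·f(k+1) − (1)·f(k) = k**2 - 5*k/3 - 7/3.
d = 3 from the (0,0,2) case.
Coefficient equations give f(k) = k*(k**2 - 4*k - 4)/3.
Then R = B(k−1)f/C = k*(k**2 - 4*k - 4)/(3*k**2 - 5*k - 7), so s_k = R(k)·t_k = k*(k**2 - 4*k - 4).
s_(k+1) − s_k = 3*k**2 - 5*k - 7 = t_k.
Σ_(k=0)^n t_k = s_(n+1) − s_(0) = (n**3 - n**2 - 9*n - 7) − (0), i.e. n**3 - n**2 - 9*n - 7.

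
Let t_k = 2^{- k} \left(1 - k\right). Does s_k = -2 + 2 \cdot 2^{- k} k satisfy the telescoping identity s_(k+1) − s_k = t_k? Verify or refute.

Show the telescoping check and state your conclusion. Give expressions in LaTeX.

s_(k+1) = -2 + (k + 1)/2**k
s_(k+1) − s_k = (1 - k)/2**k
(s_(k+1) − s_k) − t_k = 0

valid; difference matches t_k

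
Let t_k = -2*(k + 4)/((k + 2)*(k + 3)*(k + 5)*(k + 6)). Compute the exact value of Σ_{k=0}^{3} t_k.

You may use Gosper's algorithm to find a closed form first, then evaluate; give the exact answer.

Σ = -11/135

Ratio r(k) = (k + 2)*(k + 5)**2/((k + 4)**2*(k + 7)).
So A=k + 2 and B=k + 7, with C=k**2 + 8*k + 16.
Set up (k + 2)·f(k+1) − (k + 6)·f(k) − (k**2 + 8*k + 16) = 0.
From deg A=1, deg B=1, deg C=2: d=4.
Match coefficients ⇒ f(k) = k*(k + 3)*(k + 4)*(k + 7)/20.
Certificate R = B(k−1)f/C = k*(k + 3)*(k + 6)*(k + 7)/(20*(k + 4)) gives s_k = k*(-k - 7)/(10*(k**2 + 7*k + 10)).
Check: Δs_k = 2*(-k - 4)/(k**4 + 16*k**3 + 91*k**2 + 216*k + 180). ✓
Telescoping: Σ = s_(4) − s_(0) = -11/135 − (0) = -11/135.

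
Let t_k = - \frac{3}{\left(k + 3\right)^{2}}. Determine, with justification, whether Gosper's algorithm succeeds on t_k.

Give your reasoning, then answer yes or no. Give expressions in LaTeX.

The ratio is (k + 3)**2/(k + 4)**2.
Take A(k)=k**2 + 6*k + 9, B(k)=k**2 + 8*k + 16, C(k)=1.
Set up (k**2 + 6*k + 9)·f(k+1) − (k**2 + 6*k + 9)·f(k) − (1) = 0.
d = 0 from the (2,2,0) case.
Put f(k) = c0: A·f(k+1) − B(k−1)·f(k) − C = -1; need -1 = 0 — inconsistent ⇒ no f, not summable.

No; the coefficient equations for f are inconsistent.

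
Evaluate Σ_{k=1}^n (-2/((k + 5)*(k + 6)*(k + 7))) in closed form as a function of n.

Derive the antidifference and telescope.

S(n) = n*(-n - 13)/(42*(n**2 + 13*n + 42))

Step 1: r(k) = (k + 5)/(k + 8).
Factor: A=k + 5; B=k + 8; C=1.
f must satisfy (k + 5)·f(k+1) − (k + 7)·f(k) = 1.
From deg A=1, deg B=1, deg C=0: d=2.
Coefficient equations give f(k) = k*(k + 11)/60.
Get s_k = R·t_k = k*(-k - 11)/(30*(k + 5)*(k + 6)) with R(k) = B(k−1)f(k)/C(k) = k*(k + 7)*(k + 11)/60.
Verify: -2/(k**3 + 18*k**2 + 107*k + 210) matches t_k.
Evaluate: s_(n+1) = (-n**2 - 13*n - 12)/(30*(n**2 + 13*n + 42)); subtract s_(1) = -1/105 ⇒ S(n) = n*(-n - 13)/(42*(n**2 + 13*n + 42)).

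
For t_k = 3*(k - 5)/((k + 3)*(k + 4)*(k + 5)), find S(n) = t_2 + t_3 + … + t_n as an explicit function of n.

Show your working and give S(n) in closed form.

r(k) = (k - 4)*(k + 3)/((k - 5)*(k + 6)) after simplifying.
A = k + 3, B = k + 6, C = k - 5.
Key eq: (k + 3)·f(k+1) = (k + 5)·f(k) + (k - 5).
Bound: deg f ≤ 2.
Coefficient equations give f(k) = -k*(k + 19)/12.
So s_k = (B(k−1)f/C)·t_k = (-k*(k + 5)*(k + 19)/(12*(k - 5)))·t_k = k*(-k - 19)/(4*(k + 3)*(k + 4)).
s_(k+1) − s_k = 3*(k - 5)/(k**3 + 12*k**2 + 47*k + 60) = t_k.
Evaluate: s_(n+1) = (-n**2 - 21*n - 20)/(4*(n**2 + 9*n + 20)); subtract s_(2) = -7/20 ⇒ S(n) = (n**2 - 21*n + 20)/(10*(n**2 + 9*n + 20)).

S(n) = (n**2 - 21*n + 20)/(10*(n**2 + 9*n + 20))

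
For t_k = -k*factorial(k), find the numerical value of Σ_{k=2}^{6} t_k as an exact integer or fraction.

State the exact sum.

Σ = -5038

t_(k+1)/t_k = (k + 1)**2/k.
So A=k + 1 and B=1, with C=k.
Set up (k + 1)·f(k+1) − (1)·f(k) − (k) = 0.
d = 0 from the (1,0,1) case.
Match coefficients ⇒ f(k) = 1.
Then R = B(k−1)f/C = 1/k, so s_k = R(k)·t_k = -factorial(k).
Verify: -k*factorial(k) matches t_k.
Σ_(k=2)^(6) t_k = s_(7) − s_(2) = -5040 − (-2) = -5038.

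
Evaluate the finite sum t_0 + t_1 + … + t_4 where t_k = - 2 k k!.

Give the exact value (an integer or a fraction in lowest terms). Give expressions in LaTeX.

The ratio is (k + 1)**2/k.
A = k + 1, B = 1, C = k.
Solve (k + 1)·f(k+1) − (1)·f(k) = k.
Bound: deg f ≤ 0.
Solve for f: f(k) = 1 (degree 0 ≤ 0).
Get s_k = R·t_k = -2*factorial(k) with R(k) = B(k−1)f(k)/C(k) = 1/k.
Verify: -2*k*factorial(k) matches t_k.
Telescoping: Σ = s_(5) − s_(0) = -240 − (-2) = -238.

Σ = -238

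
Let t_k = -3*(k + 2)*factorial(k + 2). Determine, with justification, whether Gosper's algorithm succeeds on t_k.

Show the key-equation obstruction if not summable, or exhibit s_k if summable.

r(k) = (k + 3)**2/(k + 2) after simplifying.
Gosper form: A/B · C(k+1)/C(k) with A=k + 3, B=1, C=k + 2.
f must satisfy (k + 3)·f(k+1) − (1)·f(k) = k + 2.
deg f ≤ 0 (via 1,0,1).
Coefficient equations give f(k) = 1.
Certificate R = B(k−1)f/C = 1/(k + 2) gives s_k = -3*factorial(k + 2).
Check: Δs_k = -3*(k + 2)*factorial(k + 2). ✓

Yes. s_k = -3*factorial(k + 2).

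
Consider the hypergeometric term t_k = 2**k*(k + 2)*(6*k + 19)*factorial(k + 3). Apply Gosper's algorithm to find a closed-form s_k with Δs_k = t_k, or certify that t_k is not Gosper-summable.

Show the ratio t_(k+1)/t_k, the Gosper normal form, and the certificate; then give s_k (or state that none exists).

s_k = 2**k*(3*k + 2)*factorial(k + 3)

r(k) = 2*(k + 3)*(k + 4)*(6*k + 25)/((k + 2)*(6*k + 19)) after simplifying.
Normal form (A,B,C) = (2*k + 8, 1, k**2 + 31*k/6 + 19/3).
Solve (2*k + 8)·f(k+1) − (1)·f(k) = k**2 + 31*k/6 + 19/3.
Bound: deg f ≤ 1.
Solve for f: f(k) = (3*k + 2)/6 (degree 1 ≤ 1).
Get s_k = R·t_k = 2**k*(3*k + 2)*factorial(k + 3) with R(k) = B(k−1)f(k)/C(k) = (3*k + 2)/((k + 2)*(6*k + 19)).
Verify: 2**k*(k + 2)*(6*k + 19)*factorial(k + 3) matches t_k.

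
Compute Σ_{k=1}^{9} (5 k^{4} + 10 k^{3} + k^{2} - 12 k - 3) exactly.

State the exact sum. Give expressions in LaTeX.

Σ = 96633

Compute t_(k+1)/t_k: get (5*k**4 + 30*k**3 + 61*k**2 + 40*k + 1)/(5*k**4 + 10*k**3 + k**2 - 12*k - 3).
Take A(k)=1, B(k)=1, C(k)=k**4 + 2*k**3 + k**2/5 - 12*k/5 - 3/5.
Key eq: (1)·f(k+1) = (1)·f(k) + (k**4 + 2*k**3 + k**2/5 - 12*k/5 - 3/5).
Bound: deg f ≤ 5.
Match coefficients ⇒ f(k) = k*(k**4 - 3*k**2 - 4*k + 3)/5.
R(k) = B(k−1)·f(k)/C(k) = k*(k**4 - 3*k**2 - 4*k + 3)/(5*k**4 + 10*k**3 + k**2 - 12*k - 3); s_k = R·t_k = k*(k**4 - 3*k**2 - 4*k + 3).
Verify: 5*k**4 + 10*k**3 + k**2 - 12*k - 3 matches t_k.
Evaluate s at k=10 and k=1: 96630 and -3; difference 96633.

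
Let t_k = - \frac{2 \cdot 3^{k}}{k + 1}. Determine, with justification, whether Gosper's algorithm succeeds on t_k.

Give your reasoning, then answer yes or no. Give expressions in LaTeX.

No — key equation has no polynomial f.

Step 1: r(k) = 3*(k + 1)/(k + 2).
A = 3*k + 3, B = k + 2, C = 1.
f must satisfy (3*k + 3)·f(k+1) − (k + 1)·f(k) = 1.
d = -1 from the (1,1,0) case.
Negative degree bound (-1): no f exists, t_k not Gosper-summable.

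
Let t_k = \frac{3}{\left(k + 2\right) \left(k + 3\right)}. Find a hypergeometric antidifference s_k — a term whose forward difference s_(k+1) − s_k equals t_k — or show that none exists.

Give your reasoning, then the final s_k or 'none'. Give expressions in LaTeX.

The ratio is (k + 2)/(k + 4).
Take A(k)=k + 2, B(k)=k + 4, C(k)=1.
Set up (k + 2)·f(k+1) − (k + 3)·f(k) − (1) = 0.
Degrees (1,1,0) ⇒ d ≤ 1.
Solving with deg f ≤ 1: f(k) = k/2.
So s_k = (B(k−1)f/C)·t_k = (k*(k + 3)/2)·t_k = 3*k/(2*(k + 2)).
Verify: 3/(k**2 + 5*k + 6) matches t_k.

s_k = \frac{3 k}{2 \left(k + 2\right)}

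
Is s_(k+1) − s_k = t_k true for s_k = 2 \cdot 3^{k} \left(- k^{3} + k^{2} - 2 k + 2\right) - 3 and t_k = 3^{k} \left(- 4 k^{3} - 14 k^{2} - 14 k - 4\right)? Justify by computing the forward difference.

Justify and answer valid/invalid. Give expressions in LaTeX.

Valid — Δs_k = t_k.

s_(k+1) = 6*3**k*(-2*k - (k + 1)**3 + (k + 1)**2) - 3
s_(k+1) − s_k = 3**k*(-4*k**3 - 14*k**2 - 14*k - 4)
(s_(k+1) − s_k) − t_k = 0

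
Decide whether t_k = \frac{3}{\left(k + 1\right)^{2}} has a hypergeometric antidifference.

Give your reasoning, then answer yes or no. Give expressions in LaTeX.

Compute t_(k+1)/t_k: get (k + 1)**2/(k + 2)**2.
Factor: A=k**2 + 2*k + 1; B=k**2 + 4*k + 4; C=1.
Set up (k**2 + 2*k + 1)·f(k+1) − (k**2 + 2*k + 1)·f(k) − (1) = 0.
d = 0 from the (2,2,0) case.
Put f(k) = c0: A·f(k+1) − B(k−1)·f(k) − C = -1; need -1 = 0 — inconsistent ⇒ no f, not summable.

No; the coefficient equations for f are inconsistent.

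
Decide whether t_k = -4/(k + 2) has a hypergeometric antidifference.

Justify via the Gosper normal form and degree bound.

t_(k+1)/t_k = (k + 2)/(k + 3).
A = k + 2, B = k + 3, C = 1.
Key eq: (k + 2)·f(k+1) = (k + 2)·f(k) + (1).
From deg A=1, deg B=1, deg C=0: d=0.
Generic f = c0 gives residual -1; -1 = 0 cannot hold, so t_k is not Gosper-summable.

No — the linear system for f has no solution.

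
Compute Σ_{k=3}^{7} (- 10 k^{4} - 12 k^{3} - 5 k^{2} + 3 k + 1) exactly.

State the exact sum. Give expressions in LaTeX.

Σ = -56485

The ratio is (10*k**4 + 52*k**3 + 101*k**2 + 83*k + 23)/(10*k**4 + 12*k**3 + 5*k**2 - 3*k - 1).
Normal form (A,B,C) = (1, 1, k**4 + 6*k**3/5 + k**2/2 - 3*k/10 - 1/10).
Need (1)·f(k+1) − (1)·f(k) = k**4 + 6*k**3/5 + k**2/2 - 3*k/10 - 1/10.
deg f ≤ 5 (via 0,0,4).
A polynomial solution: f(k) = k*(2*k**4 - 2*k**3 - k**2 - k + 1)/10.
R(k) = B(k−1)·f(k)/C(k) = k*(2*k**4 - 2*k**3 - k**2 - k + 1)/(10*k**4 + 12*k**3 + 5*k**2 - 3*k - 1); s_k = R·t_k = k*(-2*k**4 + 2*k**3 + k**2 + k - 1).
s_(k+1) − s_k = -10*k**4 - 12*k**3 - 5*k**2 + 3*k + 1 = t_k.
Σ_(k=3)^(7) t_k = s_(8) − s_(3) = -56776 − (-291) = -56485.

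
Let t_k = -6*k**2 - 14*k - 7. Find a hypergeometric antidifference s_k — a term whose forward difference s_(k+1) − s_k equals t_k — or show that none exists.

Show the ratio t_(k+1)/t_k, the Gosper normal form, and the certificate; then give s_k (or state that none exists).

s_k = k*(-2*k**2 - 4*k - 1)

The ratio is (6*k**2 + 26*k + 27)/(6*k**2 + 14*k + 7).
Gosper form: A/B · C(k+1)/C(k) with A=1, B=1, C=k**2 + 7*k/3 + 7/6.
Set up (1)·f(k+1) − (1)·f(k) − (k**2 + 7*k/3 + 7/6) = 0.
deg f ≤ 3 (via 0,0,2).
Solving with deg f ≤ 3: f(k) = k*(2*k**2 + 4*k + 1)/6.
Then R = B(k−1)f/C = k*(2*k**2 + 4*k + 1)/(6*k**2 + 14*k + 7), so s_k = R(k)·t_k = k*(-2*k**2 - 4*k - 1).
s_(k+1) − s_k = -6*k**2 - 14*k - 7 = t_k.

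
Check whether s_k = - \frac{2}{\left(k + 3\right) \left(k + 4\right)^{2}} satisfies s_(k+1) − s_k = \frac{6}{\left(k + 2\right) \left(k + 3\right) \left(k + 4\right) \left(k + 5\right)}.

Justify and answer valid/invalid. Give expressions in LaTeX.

s_(k+1) = -2/((k + 4)*(k + 5)**2)
s_(k+1) − s_k = 2*(3*k + 13)/(k**5 + 21*k**4 + 175*k**3 + 723*k**2 + 1480*k + 1200)
(s_(k+1) − s_k) − t_k = 4*(-4*k - 17)/(k**6 + 23*k**5 + 217*k**4 + 1073*k**3 + 2926*k**2 + 4160*k + 2400)

Invalid: residual \frac{4 \left(- 4 k - 17\right)}{k^{6} + 23 k^{5} + 217 k^{4} + 1073 k^{3} + 2926 k^{2} + 4160 k + 2400} ≠ 0.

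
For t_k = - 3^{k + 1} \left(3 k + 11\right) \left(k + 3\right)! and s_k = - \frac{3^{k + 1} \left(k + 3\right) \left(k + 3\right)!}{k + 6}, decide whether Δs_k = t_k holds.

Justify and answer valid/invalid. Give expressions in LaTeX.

Invalid: residual \frac{3^{k + 2} \left(3 k^{2} + 29 k + 65\right) \left(k + 3\right)!}{\left(k + 6\right) \left(k + 7\right)} ≠ 0.

s_(k+1) = -3**(k + 2)*(k + 4)*factorial(k + 4)/(k + 7)
s_(k+1) − s_k = -3**(k + 1)*(3*k**3 + 41*k**2 + 182*k + 267)*factorial(k + 3)/((k + 6)*(k + 7))
(s_(k+1) − s_k) − t_k = 3**(k + 2)*(3*k**2 + 29*k + 65)*factorial(k + 3)/((k + 6)*(k + 7))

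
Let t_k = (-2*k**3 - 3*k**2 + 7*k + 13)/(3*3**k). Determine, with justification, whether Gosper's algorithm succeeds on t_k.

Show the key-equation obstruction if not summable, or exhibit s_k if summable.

Yes. s_k = (k**3 + 3*k**2 + k - 4)/3**k.

Compute t_(k+1)/t_k: get (2*k**3 + 9*k**2 + 5*k - 15)/(3*(2*k**3 + 3*k**2 - 7*k - 13)).
Take A(k)=1/3, B(k)=1, C(k)=k**3 + 3*k**2/2 - 7*k/2 - 13/2.
Key eq: (1/3)·f(k+1) = (1)·f(k) + (k**3 + 3*k**2/2 - 7*k/2 - 13/2).
deg f ≤ 3 (via 0,0,3).
Coefficient equations give f(k) = -3*(k**3 + 3*k**2 + k - 4)/2.
Certificate R = B(k−1)f/C = -3*(k**3 + 3*k**2 + k - 4)/(2*k**3 + 3*k**2 - 7*k - 13) gives s_k = (k**3 + 3*k**2 + k - 4)/3**k.
s_(k+1) − s_k = (-2*k**3 - 3*k**2 + 7*k + 13)/(3*3**k) = t_k.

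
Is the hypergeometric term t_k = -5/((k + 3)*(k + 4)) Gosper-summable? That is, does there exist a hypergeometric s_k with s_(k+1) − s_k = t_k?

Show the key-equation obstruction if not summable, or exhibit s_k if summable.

Ratio r(k) = (k + 3)/(k + 5).
Factor: A=k + 3; B=k + 5; C=1.
Solve (k + 3)·f(k+1) − (k + 4)·f(k) = 1.
Bound: deg f ≤ 1.
Coefficient equations give f(k) = k/3.
Get s_k = R·t_k = -5*k/(3*k + 9) with R(k) = B(k−1)f(k)/C(k) = k*(k + 4)/3.
Δs = -5/(k**2 + 7*k + 12), as required.

Yes. s_k = -5*k/(3*k + 9).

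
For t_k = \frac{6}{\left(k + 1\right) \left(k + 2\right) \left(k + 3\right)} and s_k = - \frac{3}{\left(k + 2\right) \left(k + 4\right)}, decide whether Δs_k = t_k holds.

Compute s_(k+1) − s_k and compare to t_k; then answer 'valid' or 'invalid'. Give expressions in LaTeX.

s_(k+1) = -3/((k + 3)*(k + 5))
s_(k+1) − s_k = 3*(2*k + 7)/(k**4 + 14*k**3 + 71*k**2 + 154*k + 120)
(s_(k+1) − s_k) − t_k = 9*(-3*k - 11)/(k**5 + 15*k**4 + 85*k**3 + 225*k**2 + 274*k + 120)

Invalid: residual \frac{9 \left(- 3 k - 11\right)}{k^{5} + 15 k^{4} + 85 k^{3} + 225 k^{2} + 274 k + 120} ≠ 0.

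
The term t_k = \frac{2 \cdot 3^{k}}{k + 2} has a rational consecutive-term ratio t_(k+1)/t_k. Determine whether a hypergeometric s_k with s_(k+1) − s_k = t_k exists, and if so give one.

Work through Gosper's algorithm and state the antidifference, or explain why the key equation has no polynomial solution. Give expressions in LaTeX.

none — t_k is not Gosper-summable

The ratio is 3*(k + 2)/(k + 3).
Gosper form: A/B · C(k+1)/C(k) with A=3*k + 6, B=k + 3, C=1.
Set up (3*k + 6)·f(k+1) − (k + 2)·f(k) − (1) = 0.
From deg A=1, deg B=1, deg C=0: d=-1.
Bound -1 < 0, so the key equation has no polynomial solution.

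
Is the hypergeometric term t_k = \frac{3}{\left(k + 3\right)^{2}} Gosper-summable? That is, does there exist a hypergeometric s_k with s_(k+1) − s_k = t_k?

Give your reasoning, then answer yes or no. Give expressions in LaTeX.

r(k) = (k + 3)**2/(k + 4)**2 after simplifying.
Take A(k)=k**2 + 6*k + 9, B(k)=k**2 + 8*k + 16, C(k)=1.
Need (k**2 + 6*k + 9)·f(k+1) − (k**2 + 6*k + 9)·f(k) = 1.
deg f ≤ 0 (via 2,2,0).
Generic f = c0 gives residual -1; -1 = 0 cannot hold, so t_k is not Gosper-summable.

No; the coefficient equations for f are inconsistent.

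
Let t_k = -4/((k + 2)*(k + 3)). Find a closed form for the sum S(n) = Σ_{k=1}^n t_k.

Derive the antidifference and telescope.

S(n) = -4*n/(3*n + 9)

Ratio r(k) = (k + 2)/(k + 4).
Factor: A=k + 2; B=k + 4; C=1.
Set up (k + 2)·f(k+1) − (k + 3)·f(k) − (1) = 0.
d = 1 from the (1,1,0) case.
Coefficient equations give f(k) = k/2.
Then R = B(k−1)f/C = k*(k + 3)/2, so s_k = R(k)·t_k = -2*k/(k + 2).
Verify: -4/(k**2 + 5*k + 6) matches t_k.
Σ_(k=1)^n t_k = s_(n+1) − s_(1) = (2*(-n - 1)/(n + 3)) − (-2/3), i.e. -4*n/(3*n + 9).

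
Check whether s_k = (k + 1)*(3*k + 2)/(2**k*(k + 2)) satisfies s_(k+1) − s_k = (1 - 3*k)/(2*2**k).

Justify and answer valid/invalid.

Invalid: residual (3*k**2 + 11*k + 2)/(2*2**k*(k**2 + 5*k + 6)) ≠ 0.

s_(k+1) = (k + 2)*(3*k + 5)/(2*2**k*(k + 3))
s_(k+1) − s_k = (-3*k**3 - 11*k**2 - 2*k + 8)/(2*2**k*(k**2 + 5*k + 6))
(s_(k+1) − s_k) − t_k = (3*k**2 + 11*k + 2)/(2*2**k*(k**2 + 5*k + 6))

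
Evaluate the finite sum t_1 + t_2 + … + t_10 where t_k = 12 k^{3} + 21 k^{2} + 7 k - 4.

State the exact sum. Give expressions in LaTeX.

Step 1: r(k) = (12*k**3 + 57*k**2 + 85*k + 36)/(12*k**3 + 21*k**2 + 7*k - 4).
Normal form (A,B,C) = (1, 1, k**3 + 7*k**2/4 + 7*k/12 - 1/3).
Need (1)·f(k+1) − (1)·f(k) = k**3 + 7*k**2/4 + 7*k/12 - 1/3.
From deg A=0, deg B=0, deg C=3: d=4.
A polynomial solution: f(k) = k*(3*k**3 + k**2 - 4*k - 4)/12.
Get s_k = R·t_k = k*(3*k**3 + k**2 - 4*k - 4) with R(k) = B(k−1)f(k)/C(k) = k*(3*k**3 + k**2 - 4*k - 4)/(12*k**3 + 21*k**2 + 7*k - 4).
Check: Δs_k = 12*k**3 + 21*k**2 + 7*k - 4. ✓
Evaluate s at k=11 and k=1: 44726 and -4; difference 44730.

Σ = 44730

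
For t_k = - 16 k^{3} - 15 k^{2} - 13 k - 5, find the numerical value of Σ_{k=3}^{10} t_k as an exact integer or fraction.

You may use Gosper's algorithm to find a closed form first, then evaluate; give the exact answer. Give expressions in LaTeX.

Σ = -54672

Step 1: r(k) = (16*k**3 + 63*k**2 + 91*k + 49)/(16*k**3 + 15*k**2 + 13*k + 5).
Normal form (A,B,C) = (1, 1, k**3 + 15*k**2/16 + 13*k/16 + 5/16).
Key eq: (1)·f(k+1) = (1)·f(k) + (k**3 + 15*k**2/16 + 13*k/16 + 5/16).
deg f ≤ 4 (via 0,0,3).
Match coefficients ⇒ f(k) = k*(4*k + 1)*(k**2 - k + 1)/16.
Get s_k = R·t_k = k*(-4*k**3 + 3*k**2 - 3*k - 1) with R(k) = B(k−1)f(k)/C(k) = k*(4*k + 1)*(k**2 - k + 1)/(16*k**3 + 15*k**2 + 13*k + 5).
s_(k+1) − s_k = -16*k**3 - 15*k**2 - 13*k - 5 = t_k.
Evaluate s at k=11 and k=3: -54945 and -273; difference -54672.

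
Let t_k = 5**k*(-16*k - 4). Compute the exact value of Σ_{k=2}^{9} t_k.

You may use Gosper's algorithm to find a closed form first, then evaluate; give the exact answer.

Compute t_(k+1)/t_k: get 5*(4*k + 5)/(4*k + 1).
Normal form (A,B,C) = (5, 1, k + 1/4).
Need (5)·f(k+1) − (1)·f(k) = k + 1/4.
Degrees (0,0,1) ⇒ d ≤ 1.
Solve for f: f(k) = (k - 1)/4 (degree 1 ≤ 1).
Then R = B(k−1)f/C = (k - 1)/(4*k + 1), so s_k = R(k)·t_k = 4*5**k*(1 - k).
Check: Δs_k = 5**k*(-16*k - 4). ✓
Σ_(k=2)^(9) t_k = s_(10) − s_(2) = -351562500 − (-100) = -351562400.

Σ = -351562400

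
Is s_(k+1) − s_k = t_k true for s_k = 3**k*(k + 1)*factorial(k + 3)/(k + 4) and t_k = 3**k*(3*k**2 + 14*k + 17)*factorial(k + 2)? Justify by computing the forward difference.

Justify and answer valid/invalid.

Invalid: residual -3**k*(3*k**3 + 26*k**2 + 72*k + 67)*factorial(k + 2)/((k + 4)*(k + 5)) ≠ 0.

s_(k+1) = 3**(k + 1)*(k + 2)*factorial(k + 4)/(k + 5)
s_(k+1) − s_k = 3**k*(3*k**3 + 29*k**2 + 90*k + 91)*factorial(k + 3)/((k + 4)*(k + 5))
(s_(k+1) − s_k) − t_k = -3**k*(3*k**3 + 26*k**2 + 72*k + 67)*factorial(k + 2)/((k + 4)*(k + 5))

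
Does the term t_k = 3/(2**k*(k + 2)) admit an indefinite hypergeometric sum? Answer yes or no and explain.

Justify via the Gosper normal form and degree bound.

No — negative degree bound, so no certificate f.

Compute t_(k+1)/t_k: get (k + 2)/(2*(k + 3)).
A = k/2 + 1, B = k + 3, C = 1.
Need (k/2 + 1)·f(k+1) − (k + 2)·f(k) = 1.
deg f ≤ -1 (via 1,1,0).
d = -1 < 0 ⇒ no nonzero polynomial f; not summable.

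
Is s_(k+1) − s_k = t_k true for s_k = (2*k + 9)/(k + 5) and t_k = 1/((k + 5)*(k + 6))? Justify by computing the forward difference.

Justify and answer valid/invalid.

s_(k+1) = (2*k + 11)/(k + 6)
s_(k+1) − s_k = 1/(k**2 + 11*k + 30)
(s_(k+1) − s_k) − t_k = 0

Valid: the claim telescopes to t_k.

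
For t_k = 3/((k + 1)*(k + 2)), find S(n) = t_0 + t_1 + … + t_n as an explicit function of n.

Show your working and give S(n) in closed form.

S(n) = 3*(n + 1)/(n + 2)

Compute t_(k+1)/t_k: get (k + 1)/(k + 3).
Factor: A=k + 1; B=k + 3; C=1.
Key eq: (k + 1)·f(k+1) = (k + 2)·f(k) + (1).
From deg A=1, deg B=1, deg C=0: d=1.
Solve for f: f(k) = k (degree 1 ≤ 1).
So s_k = (B(k−1)f/C)·t_k = (k*(k + 2))·t_k = 3*k/(k + 1).
s_(k+1) − s_k = 3/(k**2 + 3*k + 2) = t_k.
Σ_(k=0)^n t_k = s_(n+1) − s_(0) = (3*(n + 1)/(n + 2)) − (0), i.e. 3*(n + 1)/(n + 2).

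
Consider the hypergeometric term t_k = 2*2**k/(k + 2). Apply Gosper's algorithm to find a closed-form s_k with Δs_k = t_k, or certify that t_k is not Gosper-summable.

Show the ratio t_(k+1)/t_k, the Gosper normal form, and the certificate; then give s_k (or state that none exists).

not Gosper-summable; s_k does not exist

r(k) = 2*(k + 2)/(k + 3) after simplifying.
Normal form (A,B,C) = (2*k + 4, k + 3, 1).
f must satisfy (2*k + 4)·f(k+1) − (k + 2)·f(k) = 1.
d = -1 from the (1,1,0) case.
deg f ≤ -1 is impossible — no certificate.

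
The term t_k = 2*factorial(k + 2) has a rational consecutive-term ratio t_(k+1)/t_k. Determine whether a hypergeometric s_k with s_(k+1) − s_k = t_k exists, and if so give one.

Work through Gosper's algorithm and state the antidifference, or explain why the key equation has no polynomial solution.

no hypergeometric antidifference exists

Step 1: r(k) = k + 3.
Gosper form: A/B · C(k+1)/C(k) with A=k + 3, B=1, C=1.
Key eq: (k + 3)·f(k+1) = (1)·f(k) + (1).
d = -1 from the (1,0,0) case.
Bound -1 < 0, so the key equation has no polynomial solution.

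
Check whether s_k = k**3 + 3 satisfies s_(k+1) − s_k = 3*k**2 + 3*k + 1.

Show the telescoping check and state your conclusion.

s_(k+1) = (k + 1)**3 + 3
s_(k+1) − s_k = -k**3 + (k + 1)**3
(s_(k+1) − s_k) − t_k = 0

Valid: the claim telescopes to t_k.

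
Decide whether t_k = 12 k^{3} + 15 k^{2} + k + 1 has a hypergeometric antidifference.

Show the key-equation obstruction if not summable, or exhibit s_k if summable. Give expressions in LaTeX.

Yes. s_k = k \left(3 k^{3} - k^{2} - 4 k + 3\right).

r(k) = (12*k**3 + 51*k**2 + 67*k + 29)/(12*k**3 + 15*k**2 + k + 1) after simplifying.
So A=1 and B=1, with C=k**3 + 5*k**2/4 + k/12 + 1/12.
f must satisfy (1)·f(k+1) − (1)·f(k) = k**3 + 5*k**2/4 + k/12 + 1/12.
Degrees (0,0,3) ⇒ d ≤ 4.
Coefficient equations give f(k) = k*(3*k**3 - k**2 - 4*k + 3)/12.
R(k) = B(k−1)·f(k)/C(k) = k*(3*k**3 - k**2 - 4*k + 3)/(12*k**3 + 15*k**2 + k + 1); s_k = R·t_k = k*(3*k**3 - k**2 - 4*k + 3).
Check: Δs_k = 12*k**3 + 15*k**2 + k + 1. ✓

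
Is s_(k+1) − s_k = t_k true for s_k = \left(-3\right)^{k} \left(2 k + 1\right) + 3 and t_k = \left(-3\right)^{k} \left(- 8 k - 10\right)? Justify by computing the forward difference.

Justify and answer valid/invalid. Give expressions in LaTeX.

Valid — Δs_k = t_k.

s_(k+1) = -3*(-3)**k*(2*k + 3) + 3
s_(k+1) − s_k = (-3)**k*(-8*k - 10)
(s_(k+1) − s_k) − t_k = 0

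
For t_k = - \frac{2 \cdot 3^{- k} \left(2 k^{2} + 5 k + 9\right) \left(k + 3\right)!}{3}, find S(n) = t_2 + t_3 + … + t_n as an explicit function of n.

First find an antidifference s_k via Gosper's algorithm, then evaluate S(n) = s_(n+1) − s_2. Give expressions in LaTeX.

t_(k+1)/t_k = (k + 4)*(5*k + 2*(k + 1)**2 + 14)/(3*(2*k**2 + 5*k + 9)).
So A=k/3 + 4/3 and B=1, with C=k**2 + 5*k/2 + 9/2.
Set up (k/3 + 4/3)·f(k+1) − (1)·f(k) − (k**2 + 5*k/2 + 9/2) = 0.
Bound: deg f ≤ 1.
Solving with deg f ≤ 1: f(k) = 3*(2*k + 1)/2.
R(k) = B(k−1)·f(k)/C(k) = 3*(2*k + 1)/(2*k**2 + 5*k + 9); s_k = R·t_k = -2*(2*k + 1)*factorial(k + 3)/3**k.
Δs = -2*(2*k**2 + 5*k + 9)*factorial(k + 3)/(3*3**k), as required.
Telescope: S(n) = s_(n+1) − s_(2) = -2*3**(-n - 1)*(2*n + 3)*factorial(n + 4) − (-400/3) = 400/3 - 4*n*factorial(n + 4)/(3*3**n) - 2*factorial(n + 4)/3**n.

S(n) = \frac{400}{3} - \frac{4 \cdot 3^{- n} n \left(n + 4\right)!}{3} - 2 \cdot 3^{- n} \left(n + 4\right)!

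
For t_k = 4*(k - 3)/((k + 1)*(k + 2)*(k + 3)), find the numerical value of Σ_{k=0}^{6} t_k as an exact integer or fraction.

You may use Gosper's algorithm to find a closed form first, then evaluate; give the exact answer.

Σ = -7/3

Ratio r(k) = (k - 2)*(k + 1)/((k - 3)*(k + 4)).
So A=k + 1 and B=k + 4, with C=k - 3.
Set up (k + 1)·f(k+1) − (k + 3)·f(k) − (k - 3) = 0.
Bound: deg f ≤ 2.
Coefficient equations give f(k) = -k*(k + 5)/2.
Then R = B(k−1)f/C = -k*(k + 3)*(k + 5)/(2*(k - 3)), so s_k = R(k)·t_k = 2*k*(-k - 5)/((k + 1)*(k + 2)).
Verify: 4*(k - 3)/(k**3 + 6*k**2 + 11*k + 6) matches t_k.
Telescoping: Σ = s_(7) − s_(0) = -7/3 − (0) = -7/3.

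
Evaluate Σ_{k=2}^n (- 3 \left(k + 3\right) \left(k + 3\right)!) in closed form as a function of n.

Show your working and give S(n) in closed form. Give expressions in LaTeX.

The ratio is (k + 4)**2/(k + 3).
A = k + 4, B = 1, C = k + 3.
Solve (k + 4)·f(k+1) − (1)·f(k) = k + 3.
deg f ≤ 0 (via 1,0,1).
A polynomial solution: f(k) = 1.
Certificate R = B(k−1)f/C = 1/(k + 3) gives s_k = -3*factorial(k + 3).
Verify: -3*(k + 3)*factorial(k + 3) matches t_k.
Σ_(k=2)^n t_k = s_(n+1) − s_(2) = (-3*factorial(n + 4)) − (-360), i.e. 360 - 3*factorial(n + 4).

S(n) = 360 - 3 \left(n + 4\right)!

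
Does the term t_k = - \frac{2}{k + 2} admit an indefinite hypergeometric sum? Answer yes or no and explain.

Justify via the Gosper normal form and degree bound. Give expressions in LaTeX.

No — key equation has no polynomial f.

Step 1: r(k) = (k + 2)/(k + 3).
So A=k + 2 and B=k + 3, with C=1.
Key eq: (k + 2)·f(k+1) = (k + 2)·f(k) + (1).
Bound: deg f ≤ 0.
Put f(k) = c0: A·f(k+1) − B(k−1)·f(k) − C = -1; need -1 = 0 — inconsistent ⇒ no f, not summable.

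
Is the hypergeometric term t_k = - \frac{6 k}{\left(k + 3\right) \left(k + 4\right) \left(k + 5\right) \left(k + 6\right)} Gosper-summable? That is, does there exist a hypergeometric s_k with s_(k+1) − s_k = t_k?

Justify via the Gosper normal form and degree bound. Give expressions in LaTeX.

Yes. s_k = \frac{k \left(- k^{2} - 12 k + 13\right)}{20 \left(k + 3\right) \left(k + 4\right) \left(k + 5\right)}.

t_(k+1)/t_k = (k + 1)*(k + 3)/(k*(k + 7)).
Normal form (A,B,C) = (k + 3, k + 7, k).
Key eq: (k + 3)·f(k+1) = (k + 6)·f(k) + (k).
Degrees (1,1,1) ⇒ d ≤ 3.
Coefficient equations give f(k) = k*(k - 1)*(k + 13)/120.
Then R = B(k−1)f/C = (k - 1)*(k + 6)*(k + 13)/120, so s_k = R(k)·t_k = k*(-k**2 - 12*k + 13)/(20*(k + 3)*(k + 4)*(k + 5)).
s_(k+1) − s_k = -6*k/(k**4 + 18*k**3 + 119*k**2 + 342*k + 360) = t_k.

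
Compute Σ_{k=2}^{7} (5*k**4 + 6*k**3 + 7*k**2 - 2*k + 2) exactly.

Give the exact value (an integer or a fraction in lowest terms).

Σ = 29004

Compute t_(k+1)/t_k: get (5*k**4 + 26*k**3 + 55*k**2 + 50*k + 18)/(5*k**4 + 6*k**3 + 7*k**2 - 2*k + 2).
Take A(k)=1, B(k)=1, C(k)=k**4 + 6*k**3/5 + 7*k**2/5 - 2*k/5 + 2/5.
Solve (1)·f(k+1) − (1)·f(k) = k**4 + 6*k**3/5 + 7*k**2/5 - 2*k/5 + 2/5.
Degrees (0,0,4) ⇒ d ≤ 5.
Coefficient equations give f(k) = k*(k**4 - k**3 + k**2 - 3*k + 4)/5.
Get s_k = R·t_k = k*(k**4 - k**3 + k**2 - 3*k + 4) with R(k) = B(k−1)f(k)/C(k) = k*(k**4 - k**3 + k**2 - 3*k + 4)/(5*k**4 + 6*k**3 + 7*k**2 - 2*k + 2).
Check: Δs_k = 5*k**4 + 6*k**3 + 7*k**2 - 2*k + 2. ✓
Sum = s_(8) − s_(2); s_(8) = 29024, s_(2) = 20 ⇒ 29004.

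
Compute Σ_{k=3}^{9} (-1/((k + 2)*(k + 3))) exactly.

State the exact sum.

t_(k+1)/t_k = (k + 2)/(k + 4).
Gosper form: A/B · C(k+1)/C(k) with A=k + 2, B=k + 4, C=1.
Need (k + 2)·f(k+1) − (k + 3)·f(k) = 1.
Degrees (1,1,0) ⇒ d ≤ 1.
Coefficient equations give f(k) = k/2.
Certificate R = B(k−1)f/C = k*(k + 3)/2 gives s_k = -k/(2*k + 4).
Δs = -1/(k**2 + 5*k + 6), as required.
Σ_(k=3)^(9) t_k = s_(10) − s_(3) = -5/12 − (-3/10) = -7/60.

Σ = -7/60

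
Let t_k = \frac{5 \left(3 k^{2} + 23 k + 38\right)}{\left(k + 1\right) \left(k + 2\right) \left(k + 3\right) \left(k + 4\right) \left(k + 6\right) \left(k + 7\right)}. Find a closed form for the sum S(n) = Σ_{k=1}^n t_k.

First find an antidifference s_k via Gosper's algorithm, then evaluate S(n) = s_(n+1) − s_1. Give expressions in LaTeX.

S(n) = \frac{5 n \left(n^{2} + 13 n + 50\right)}{56 \left(n^{3} + 13 n^{2} + 50 n + 56\right)}

Ratio r(k) = (k + 1)*(k + 6)*(23*k + 3*(k + 1)**2 + 61)/((k + 5)*(k + 8)*(3*k**2 + 23*k + 38)).
Normal form (A,B,C) = (k + 1, k + 8, k**3 + 38*k**2/3 + 51*k + 190/3).
Set up (k + 1)·f(k+1) − (k + 7)·f(k) − (k**3 + 38*k**2/3 + 51*k + 190/3) = 0.
Degrees (1,1,3) ⇒ d ≤ 6.
Match coefficients ⇒ f(k) = k*(k + 2)*(k + 4)*(k + 5)*(k**2 + 10*k + 27)/54.
So s_k = (B(k−1)f/C)·t_k = (k*(k + 2)*(k + 4)*(k + 7)*(k**2 + 10*k + 27)/(18*(3*k**2 + 23*k + 38)))·t_k = 5*k*(k**2 + 10*k + 27)/(18*(k**3 + 10*k**2 + 27*k + 18)).
Check: Δs_k = 5*(3*k**2 + 23*k + 38)/(k**6 + 23*k**5 + 207*k**4 + 925*k**3 + 2144*k**2 + 2412*k + 1008). ✓
Σ_(k=1)^n t_k = s_(n+1) − s_(1) = (5*(n**3 + 13*n**2 + 50*n + 38)/(18*(n**3 + 13*n**2 + 50*n + 56))) − (95/504), i.e. 5*n*(n**2 + 13*n + 50)/(56*(n**3 + 13*n**2 + 50*n + 56)).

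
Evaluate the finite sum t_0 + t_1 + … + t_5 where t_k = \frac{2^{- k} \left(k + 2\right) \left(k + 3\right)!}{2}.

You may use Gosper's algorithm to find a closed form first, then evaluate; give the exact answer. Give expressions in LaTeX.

Ratio r(k) = (k + 3)*(k + 4)/(2*(k + 2)).
So A=k/2 + 2 and B=1, with C=k + 2.
Set up (k/2 + 2)·f(k+1) − (1)·f(k) − (k + 2) = 0.
Degrees (1,0,1) ⇒ d ≤ 0.
A polynomial solution: f(k) = 2.
Then R = B(k−1)f/C = 2/(k + 2), so s_k = R(k)·t_k = factorial(k + 3)/2**k.
Verify: (k + 2)*factorial(k + 3)/(2*2**k) matches t_k.
Evaluate s at k=6 and k=0: 5670 and 6; difference 5664.

Σ = 5664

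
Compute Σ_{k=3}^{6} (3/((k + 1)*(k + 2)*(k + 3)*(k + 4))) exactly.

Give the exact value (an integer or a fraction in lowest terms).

Step 1: r(k) = (k + 1)/(k + 5).
So A=k + 1 and B=k + 5, with C=1.
Need (k + 1)·f(k+1) − (k + 4)·f(k) = 1.
From deg A=1, deg B=1, deg C=0: d=3.
Solve for f: f(k) = k*(k**2 + 6*k + 11)/18 (degree 3 ≤ 3).
So s_k = (B(k−1)f/C)·t_k = (k*(k + 4)*(k**2 + 6*k + 11)/18)·t_k = k*(k**2 + 6*k + 11)/(6*(k + 1)*(k + 2)*(k + 3)).
s_(k+1) − s_k = 3/(k**4 + 10*k**3 + 35*k**2 + 50*k + 24) = t_k.
Evaluate s at k=7 and k=3: 119/720 and 19/120; difference 1/144.

Σ = 1/144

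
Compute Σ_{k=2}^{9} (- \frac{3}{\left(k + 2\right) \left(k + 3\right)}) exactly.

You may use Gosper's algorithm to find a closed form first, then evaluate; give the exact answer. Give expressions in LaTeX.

Compute t_(k+1)/t_k: get (k + 2)/(k + 4).
A = k + 2, B = k + 4, C = 1.
Solve (k + 2)·f(k+1) − (k + 3)·f(k) = 1.
d = 1 from the (1,1,0) case.
Match coefficients ⇒ f(k) = k/2.
Get s_k = R·t_k = -3*k/(2*k + 4) with R(k) = B(k−1)f(k)/C(k) = k*(k + 3)/2.
s_(k+1) − s_k = -3/(k**2 + 5*k + 6) = t_k.
Telescoping: Σ = s_(10) − s_(2) = -5/4 − (-3/4) = -1/2.

Σ = -1/2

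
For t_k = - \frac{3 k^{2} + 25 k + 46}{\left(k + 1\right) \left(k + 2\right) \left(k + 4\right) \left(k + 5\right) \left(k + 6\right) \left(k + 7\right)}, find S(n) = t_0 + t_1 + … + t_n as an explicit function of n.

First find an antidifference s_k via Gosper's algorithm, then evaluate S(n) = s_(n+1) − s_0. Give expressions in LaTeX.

Compute t_(k+1)/t_k: get (k + 1)*(k + 4)*(25*k + 3*(k + 1)**2 + 71)/((k + 3)*(k + 8)*(3*k**2 + 25*k + 46)).
So A=k + 1 and B=k + 8, with C=k**3 + 34*k**2/3 + 121*k/3 + 46.
Solve (k + 1)·f(k+1) − (k + 7)·f(k) = k**3 + 34*k**2/3 + 121*k/3 + 46.
d = 6 from the (1,1,3) case.
Coefficient equations give f(k) = k*(k + 2)*(k + 3)*(k + 5)*(k**2 + 11*k + 34)/72.
Certificate R = B(k−1)f/C = k*(k + 2)*(k + 5)*(k + 7)*(k**2 + 11*k + 34)/(24*(3*k**2 + 25*k + 46)) gives s_k = k*(-k**2 - 11*k - 34)/(24*(k**3 + 11*k**2 + 34*k + 24)).
s_(k+1) − s_k = (-3*k**2 - 25*k - 46)/(k**6 + 25*k**5 + 247*k**4 + 1219*k**3 + 3112*k**2 + 3796*k + 1680) = t_k.
Evaluate: s_(n+1) = (-n**3 - 14*n**2 - 59*n - 46)/(24*(n**3 + 14*n**2 + 59*n + 70)); subtract s_(0) = 0 ⇒ S(n) = (-n**3 - 14*n**2 - 59*n - 46)/(24*(n**3 + 14*n**2 + 59*n + 70)).

S(n) = \frac{- n^{3} - 14 n^{2} - 59 n - 46}{24 \left(n^{3} + 14 n^{2} + 59 n + 70\right)}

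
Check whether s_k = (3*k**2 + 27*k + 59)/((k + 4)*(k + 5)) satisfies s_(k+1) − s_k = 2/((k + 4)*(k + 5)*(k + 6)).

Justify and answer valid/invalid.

Valid: the claim telescopes to t_k.

s_(k+1) = (27*k + 3*(k + 1)**2 + 86)/((k + 5)*(k + 6))
s_(k+1) − s_k = 2/(k**3 + 15*k**2 + 74*k + 120)
(s_(k+1) − s_k) − t_k = 0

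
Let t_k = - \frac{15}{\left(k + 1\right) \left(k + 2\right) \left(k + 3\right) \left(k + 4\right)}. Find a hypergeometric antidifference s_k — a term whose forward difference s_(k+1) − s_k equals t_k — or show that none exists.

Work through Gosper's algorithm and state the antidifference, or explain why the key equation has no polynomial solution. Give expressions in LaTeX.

r(k) = (k + 1)/(k + 5) after simplifying.
A = k + 1, B = k + 5, C = 1.
f must satisfy (k + 1)·f(k+1) − (k + 4)·f(k) = 1.
deg f ≤ 3 (via 1,1,0).
Coefficient equations give f(k) = k*(k**2 + 6*k + 11)/18.
Certificate R = B(k−1)f/C = k*(k + 4)*(k**2 + 6*k + 11)/18 gives s_k = 5*k*(-k**2 - 6*k - 11)/(6*(k + 1)*(k + 2)*(k + 3)).
Δs = -15/(k**4 + 10*k**3 + 35*k**2 + 50*k + 24), as required.

s_k = \frac{5 k \left(- k^{2} - 6 k - 11\right)}{6 \left(k + 1\right) \left(k + 2\right) \left(k + 3\right)}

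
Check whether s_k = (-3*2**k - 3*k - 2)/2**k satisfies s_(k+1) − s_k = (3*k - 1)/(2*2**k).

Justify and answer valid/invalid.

Valid — Δs_k = t_k.

s_(k+1) = (-6*2**k - 3*k - 5)/(2*2**k)
s_(k+1) − s_k = (3*k - 1)/(2*2**k)
(s_(k+1) − s_k) − t_k = 0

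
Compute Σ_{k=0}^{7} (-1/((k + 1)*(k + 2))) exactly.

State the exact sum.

Ratio r(k) = (k + 1)/(k + 3).
Take A(k)=k + 1, B(k)=k + 3, C(k)=1.
Solve (k + 1)·f(k+1) − (k + 2)·f(k) = 1.
Degrees (1,1,0) ⇒ d ≤ 1.
Coefficient equations give f(k) = k.
R(k) = B(k−1)·f(k)/C(k) = k*(k + 2); s_k = R·t_k = -k/(k + 1).
Verify: -1/(k**2 + 3*k + 2) matches t_k.
Σ_(k=0)^(7) t_k = s_(8) − s_(0) = -8/9 − (0) = -8/9.

Σ = -8/9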